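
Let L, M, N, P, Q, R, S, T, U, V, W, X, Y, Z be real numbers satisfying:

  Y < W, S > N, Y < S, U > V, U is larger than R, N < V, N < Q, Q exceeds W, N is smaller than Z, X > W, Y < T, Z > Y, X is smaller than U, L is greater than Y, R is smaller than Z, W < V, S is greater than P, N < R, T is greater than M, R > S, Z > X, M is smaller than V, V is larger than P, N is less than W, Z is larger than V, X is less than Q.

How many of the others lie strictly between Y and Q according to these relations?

Chaining upward from Y reaches: W, X, S, V, R, Z, T, U, L.
Chaining downward from Q reaches: N, W, X.
Strictly between Y and Q are those in both lists: W, X — 2 elements.

2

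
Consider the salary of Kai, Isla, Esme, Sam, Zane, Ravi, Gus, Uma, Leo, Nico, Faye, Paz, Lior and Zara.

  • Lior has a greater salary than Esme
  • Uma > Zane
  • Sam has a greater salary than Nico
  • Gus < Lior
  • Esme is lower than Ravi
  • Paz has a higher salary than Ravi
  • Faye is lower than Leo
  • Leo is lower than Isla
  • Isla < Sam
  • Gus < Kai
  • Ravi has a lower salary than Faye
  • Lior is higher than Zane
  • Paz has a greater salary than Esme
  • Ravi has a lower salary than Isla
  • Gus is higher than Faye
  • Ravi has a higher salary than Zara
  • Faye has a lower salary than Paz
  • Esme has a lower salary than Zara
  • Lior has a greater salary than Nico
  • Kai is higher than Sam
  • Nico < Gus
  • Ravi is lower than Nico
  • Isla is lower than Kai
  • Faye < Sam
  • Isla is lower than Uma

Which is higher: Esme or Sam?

Chaining the given relations: Esme < Ravi < Faye < Leo < Isla < Sam.
So Esme < Sam; Sam is the higher of the two.

Sam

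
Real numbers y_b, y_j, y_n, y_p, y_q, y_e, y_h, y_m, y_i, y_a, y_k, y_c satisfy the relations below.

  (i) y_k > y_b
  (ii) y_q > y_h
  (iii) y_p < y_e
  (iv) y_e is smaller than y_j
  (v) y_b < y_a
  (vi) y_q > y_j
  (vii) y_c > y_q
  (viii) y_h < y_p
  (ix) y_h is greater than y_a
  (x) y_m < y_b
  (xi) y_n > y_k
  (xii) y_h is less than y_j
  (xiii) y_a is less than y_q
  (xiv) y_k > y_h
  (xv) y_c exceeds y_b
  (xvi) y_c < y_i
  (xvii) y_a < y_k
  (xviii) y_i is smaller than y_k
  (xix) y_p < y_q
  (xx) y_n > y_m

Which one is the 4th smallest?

y_h

Piecing the relations together gives one ordering: y_m < y_b < y_a < y_h < y_p < y_e < y_j < y_q < y_c < y_i < y_k < y_n.
The 4th smallest is y_h.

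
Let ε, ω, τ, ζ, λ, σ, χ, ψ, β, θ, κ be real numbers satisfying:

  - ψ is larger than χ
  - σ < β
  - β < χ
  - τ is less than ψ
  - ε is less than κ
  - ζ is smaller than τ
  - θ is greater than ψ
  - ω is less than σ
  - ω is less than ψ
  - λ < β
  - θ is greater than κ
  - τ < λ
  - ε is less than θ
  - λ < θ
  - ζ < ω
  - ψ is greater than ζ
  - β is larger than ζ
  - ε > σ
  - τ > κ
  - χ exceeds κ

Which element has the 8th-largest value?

The consecutive relations fix a unique order: ζ < ω < σ < ε < κ < τ < λ < β < χ < ψ < θ.
The 8th largest is ε.

ε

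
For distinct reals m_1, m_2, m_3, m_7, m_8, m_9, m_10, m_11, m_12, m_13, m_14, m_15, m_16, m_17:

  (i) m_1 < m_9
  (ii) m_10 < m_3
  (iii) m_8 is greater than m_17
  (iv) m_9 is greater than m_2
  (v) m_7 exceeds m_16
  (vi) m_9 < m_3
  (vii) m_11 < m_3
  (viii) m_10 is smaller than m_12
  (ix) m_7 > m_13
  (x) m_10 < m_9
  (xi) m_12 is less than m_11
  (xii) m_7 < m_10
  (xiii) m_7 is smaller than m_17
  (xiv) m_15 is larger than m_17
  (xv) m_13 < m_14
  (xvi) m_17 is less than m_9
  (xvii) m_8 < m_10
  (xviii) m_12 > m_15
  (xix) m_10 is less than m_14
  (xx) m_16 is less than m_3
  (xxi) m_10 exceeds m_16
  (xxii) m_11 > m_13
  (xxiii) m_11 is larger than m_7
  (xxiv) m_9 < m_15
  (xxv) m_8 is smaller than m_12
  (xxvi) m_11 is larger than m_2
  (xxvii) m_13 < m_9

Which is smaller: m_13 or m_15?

m_13 < m_7 < m_17 < m_8 < m_10 < m_9 < m_15, by transitivity through m_7, m_17, m_8, m_10, m_9.
So m_13 < m_15; m_13 is the smaller of the two.

m_13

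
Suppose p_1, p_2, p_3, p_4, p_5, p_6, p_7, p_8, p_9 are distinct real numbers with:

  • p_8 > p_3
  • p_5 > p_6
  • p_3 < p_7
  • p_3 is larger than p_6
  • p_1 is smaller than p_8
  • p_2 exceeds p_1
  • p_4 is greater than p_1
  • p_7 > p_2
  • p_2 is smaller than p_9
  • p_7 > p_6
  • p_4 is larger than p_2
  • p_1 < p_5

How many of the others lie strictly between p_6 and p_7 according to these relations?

1

Chaining upward from p_6 reaches: p_5, p_3, p_8.
Chaining downward from p_7 reaches: p_1, p_2, p_3.
Strictly between p_6 and p_7 are those in both lists: p_3 — 1 element.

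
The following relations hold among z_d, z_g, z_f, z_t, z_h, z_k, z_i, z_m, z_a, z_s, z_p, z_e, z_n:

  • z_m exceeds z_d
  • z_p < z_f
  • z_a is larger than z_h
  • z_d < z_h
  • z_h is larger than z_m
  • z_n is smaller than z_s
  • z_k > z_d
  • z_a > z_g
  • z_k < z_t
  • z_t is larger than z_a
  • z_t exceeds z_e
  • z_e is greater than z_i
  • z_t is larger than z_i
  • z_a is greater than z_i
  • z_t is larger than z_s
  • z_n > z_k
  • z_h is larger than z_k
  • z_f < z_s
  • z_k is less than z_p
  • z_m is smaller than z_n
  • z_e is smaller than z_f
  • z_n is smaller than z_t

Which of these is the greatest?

Chaining downward from z_t: directly below it, z_i, z_k, z_n, z_e, z_s, z_a; then z_d, z_m, z_g, z_h, z_f; then z_p.
That covers every other element, and nothing is given above z_t, so z_t is the greatest.

z_t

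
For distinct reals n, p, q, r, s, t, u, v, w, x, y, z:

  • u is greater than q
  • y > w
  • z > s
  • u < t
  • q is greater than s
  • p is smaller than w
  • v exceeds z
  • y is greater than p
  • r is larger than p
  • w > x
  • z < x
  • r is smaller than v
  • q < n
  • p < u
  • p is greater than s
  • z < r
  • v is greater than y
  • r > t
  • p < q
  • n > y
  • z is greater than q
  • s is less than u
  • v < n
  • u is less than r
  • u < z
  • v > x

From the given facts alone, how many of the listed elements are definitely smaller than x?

From x the given relations immediately reach z.
From those, s, q, u — 4 in total.
From those, p — 5 in total.
Nothing else is reachable below x; 5 in all.

5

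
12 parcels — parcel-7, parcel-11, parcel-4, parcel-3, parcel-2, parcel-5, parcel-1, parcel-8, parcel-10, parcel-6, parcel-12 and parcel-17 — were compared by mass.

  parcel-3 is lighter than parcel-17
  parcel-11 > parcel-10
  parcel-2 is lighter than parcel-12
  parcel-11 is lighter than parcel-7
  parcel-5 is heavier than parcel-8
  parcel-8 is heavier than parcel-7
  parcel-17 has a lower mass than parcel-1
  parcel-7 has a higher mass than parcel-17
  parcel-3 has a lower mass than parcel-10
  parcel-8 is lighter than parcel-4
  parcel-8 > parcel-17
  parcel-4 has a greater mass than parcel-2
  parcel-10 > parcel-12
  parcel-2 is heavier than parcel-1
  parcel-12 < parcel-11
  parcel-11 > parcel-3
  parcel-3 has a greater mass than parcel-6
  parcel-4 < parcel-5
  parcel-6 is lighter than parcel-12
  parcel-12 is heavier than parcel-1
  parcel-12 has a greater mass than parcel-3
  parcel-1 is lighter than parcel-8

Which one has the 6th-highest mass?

parcel-10

Chaining the given pairs: parcel-6 < parcel-3 < parcel-17 < parcel-1 < parcel-2 < parcel-12 < parcel-10 < parcel-11 < parcel-7 < parcel-8 < parcel-4 < parcel-5.
Counting 6 from the largest end gives parcel-10.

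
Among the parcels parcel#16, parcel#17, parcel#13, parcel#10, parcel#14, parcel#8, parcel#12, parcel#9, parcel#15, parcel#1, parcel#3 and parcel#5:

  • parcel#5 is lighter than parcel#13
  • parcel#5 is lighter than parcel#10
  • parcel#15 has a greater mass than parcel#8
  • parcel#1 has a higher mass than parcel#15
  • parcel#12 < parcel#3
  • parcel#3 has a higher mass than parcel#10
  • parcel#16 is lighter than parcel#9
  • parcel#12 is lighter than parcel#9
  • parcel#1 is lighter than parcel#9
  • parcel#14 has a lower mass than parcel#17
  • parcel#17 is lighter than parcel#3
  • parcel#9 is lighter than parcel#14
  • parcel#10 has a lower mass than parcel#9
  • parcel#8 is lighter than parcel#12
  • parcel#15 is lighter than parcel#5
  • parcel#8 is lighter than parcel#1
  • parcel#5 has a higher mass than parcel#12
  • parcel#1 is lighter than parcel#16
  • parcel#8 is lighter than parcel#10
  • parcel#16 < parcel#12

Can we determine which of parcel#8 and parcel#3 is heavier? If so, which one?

parcel#3

parcel#8 < parcel#15 and parcel#15 < parcel#1 give parcel#8 < parcel#1.
With parcel#1 < parcel#16: parcel#8 < parcel#15 < parcel#1 < parcel#16.
Then parcel#16 < parcel#12 extends the chain to parcel#12.
With parcel#12 < parcel#5: parcel#8 < parcel#15 < parcel#1 < parcel#16 < parcel#12 < parcel#5.
Then parcel#5 < parcel#10 extends the chain to parcel#10.
Then parcel#10 < parcel#9 extends the chain to parcel#9.
With parcel#9 < parcel#14: parcel#8 < parcel#15 < parcel#1 < parcel#16 < parcel#12 < parcel#5 < parcel#10 < parcel#9 < parcel#14.
Then parcel#14 < parcel#17 extends the chain to parcel#17.
With parcel#17 < parcel#3: parcel#8 < parcel#15 < parcel#1 < parcel#16 < parcel#12 < parcel#5 < parcel#10 < parcel#9 < parcel#14 < parcel#17 < parcel#3.
So parcel#3 is heavier.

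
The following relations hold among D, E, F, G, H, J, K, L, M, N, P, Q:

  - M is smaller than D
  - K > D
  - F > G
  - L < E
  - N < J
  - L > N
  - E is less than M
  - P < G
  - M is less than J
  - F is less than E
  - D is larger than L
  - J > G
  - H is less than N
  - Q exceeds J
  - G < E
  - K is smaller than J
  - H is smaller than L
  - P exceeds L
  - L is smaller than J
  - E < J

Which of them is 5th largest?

Chaining the given pairs: H < N < L < P < G < F < E < M < D < K < J < Q.
The 5th largest is M.

M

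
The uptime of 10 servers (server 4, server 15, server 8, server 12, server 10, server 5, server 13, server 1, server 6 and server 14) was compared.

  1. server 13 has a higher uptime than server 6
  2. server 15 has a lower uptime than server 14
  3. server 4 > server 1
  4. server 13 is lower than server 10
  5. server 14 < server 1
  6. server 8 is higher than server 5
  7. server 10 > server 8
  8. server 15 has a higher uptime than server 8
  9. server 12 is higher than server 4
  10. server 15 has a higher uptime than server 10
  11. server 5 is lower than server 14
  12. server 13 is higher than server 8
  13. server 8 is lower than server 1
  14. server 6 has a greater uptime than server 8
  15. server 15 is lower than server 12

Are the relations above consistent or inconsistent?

The single ordering server 5 < server 8 < server 6 < server 13 < server 10 < server 15 < server 14 < server 1 < server 4 < server 12 satisfies every listed relation, so no contradiction arises.

consistent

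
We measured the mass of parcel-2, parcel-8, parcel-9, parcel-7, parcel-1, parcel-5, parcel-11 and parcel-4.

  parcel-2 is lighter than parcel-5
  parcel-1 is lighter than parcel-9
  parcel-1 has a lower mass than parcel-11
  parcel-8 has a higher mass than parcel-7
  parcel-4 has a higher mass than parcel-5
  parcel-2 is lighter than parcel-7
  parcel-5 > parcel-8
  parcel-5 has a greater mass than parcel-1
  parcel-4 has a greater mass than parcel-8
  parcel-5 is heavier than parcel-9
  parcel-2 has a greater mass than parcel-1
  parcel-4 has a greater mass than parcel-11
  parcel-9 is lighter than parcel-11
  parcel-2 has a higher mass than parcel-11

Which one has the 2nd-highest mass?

Chaining the given pairs: parcel-1 < parcel-9 < parcel-11 < parcel-2 < parcel-7 < parcel-8 < parcel-5 < parcel-4.
Counting 2 from the largest end gives parcel-5.

parcel-5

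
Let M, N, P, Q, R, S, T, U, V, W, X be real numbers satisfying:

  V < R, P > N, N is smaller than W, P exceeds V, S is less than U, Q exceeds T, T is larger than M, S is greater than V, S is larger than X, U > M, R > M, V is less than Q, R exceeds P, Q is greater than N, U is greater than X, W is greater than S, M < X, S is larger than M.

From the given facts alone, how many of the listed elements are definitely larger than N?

4

From N the given relations immediately reach P, Q, W.
From those, R — 4 in total.
Nothing else is reachable above N; 4 in all.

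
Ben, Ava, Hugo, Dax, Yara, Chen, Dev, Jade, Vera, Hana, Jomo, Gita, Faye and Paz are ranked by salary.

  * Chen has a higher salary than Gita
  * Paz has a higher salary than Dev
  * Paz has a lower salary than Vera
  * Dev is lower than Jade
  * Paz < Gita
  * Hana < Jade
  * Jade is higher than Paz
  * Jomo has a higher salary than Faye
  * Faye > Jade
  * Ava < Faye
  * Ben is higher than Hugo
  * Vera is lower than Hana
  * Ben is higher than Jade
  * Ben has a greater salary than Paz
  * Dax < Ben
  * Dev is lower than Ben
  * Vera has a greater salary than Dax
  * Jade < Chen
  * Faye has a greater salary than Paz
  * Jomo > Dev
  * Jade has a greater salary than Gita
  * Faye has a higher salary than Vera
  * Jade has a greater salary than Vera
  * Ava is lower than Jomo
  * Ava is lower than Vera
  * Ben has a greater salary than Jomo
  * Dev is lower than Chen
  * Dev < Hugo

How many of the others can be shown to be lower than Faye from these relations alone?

Directly below Faye: Ava, Paz, Vera, Jade.
One step further: Dev, Dax, Gita, Hana (8 so far).
Nothing else is reachable below Faye; 8 in all.

8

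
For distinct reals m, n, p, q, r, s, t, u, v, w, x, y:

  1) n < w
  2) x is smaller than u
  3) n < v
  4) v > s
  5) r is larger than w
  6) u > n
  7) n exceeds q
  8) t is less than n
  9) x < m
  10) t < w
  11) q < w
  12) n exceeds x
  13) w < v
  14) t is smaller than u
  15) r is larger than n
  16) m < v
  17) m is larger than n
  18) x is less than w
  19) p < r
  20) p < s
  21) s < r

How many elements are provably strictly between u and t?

1

The relations place t below u. An element lies strictly between them when it is forced above t and also forced below u.
Above t: {n, w, r, m, v}. Below u: {q, x, n}.
Intersection: {n} — 1.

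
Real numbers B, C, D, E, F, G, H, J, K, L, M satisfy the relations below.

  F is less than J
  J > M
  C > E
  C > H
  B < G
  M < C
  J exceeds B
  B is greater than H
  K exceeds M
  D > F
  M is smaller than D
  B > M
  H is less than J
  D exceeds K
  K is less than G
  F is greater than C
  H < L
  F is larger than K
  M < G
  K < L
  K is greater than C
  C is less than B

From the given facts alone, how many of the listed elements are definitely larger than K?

The elements the relations force above K are F, J, L, G, D — no chain reaches any other.
That is 5.

5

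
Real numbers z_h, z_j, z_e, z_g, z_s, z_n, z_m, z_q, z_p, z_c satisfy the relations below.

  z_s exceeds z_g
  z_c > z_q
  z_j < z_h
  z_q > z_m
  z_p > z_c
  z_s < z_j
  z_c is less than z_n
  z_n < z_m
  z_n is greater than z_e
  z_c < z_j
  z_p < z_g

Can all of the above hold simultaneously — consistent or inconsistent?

Chaining the given relations yields z_n < z_m < z_q < z_c, so z_n < z_c. But one relation states z_c < z_n. These cannot both hold.

inconsistent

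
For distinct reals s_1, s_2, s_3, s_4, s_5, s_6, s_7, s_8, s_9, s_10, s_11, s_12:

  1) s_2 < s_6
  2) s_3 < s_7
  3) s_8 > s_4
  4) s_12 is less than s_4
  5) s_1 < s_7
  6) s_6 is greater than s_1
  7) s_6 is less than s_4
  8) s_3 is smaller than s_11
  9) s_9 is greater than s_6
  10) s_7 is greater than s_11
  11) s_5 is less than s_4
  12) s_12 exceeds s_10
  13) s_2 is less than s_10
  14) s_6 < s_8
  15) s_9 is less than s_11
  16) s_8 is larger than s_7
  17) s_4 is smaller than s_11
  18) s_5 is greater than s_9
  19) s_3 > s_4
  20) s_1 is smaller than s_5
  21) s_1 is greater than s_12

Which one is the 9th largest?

Piecing the relations together gives one ordering: s_2 < s_10 < s_12 < s_1 < s_6 < s_9 < s_5 < s_4 < s_3 < s_11 < s_7 < s_8.
Counting 9 from the largest end gives s_1.

s_1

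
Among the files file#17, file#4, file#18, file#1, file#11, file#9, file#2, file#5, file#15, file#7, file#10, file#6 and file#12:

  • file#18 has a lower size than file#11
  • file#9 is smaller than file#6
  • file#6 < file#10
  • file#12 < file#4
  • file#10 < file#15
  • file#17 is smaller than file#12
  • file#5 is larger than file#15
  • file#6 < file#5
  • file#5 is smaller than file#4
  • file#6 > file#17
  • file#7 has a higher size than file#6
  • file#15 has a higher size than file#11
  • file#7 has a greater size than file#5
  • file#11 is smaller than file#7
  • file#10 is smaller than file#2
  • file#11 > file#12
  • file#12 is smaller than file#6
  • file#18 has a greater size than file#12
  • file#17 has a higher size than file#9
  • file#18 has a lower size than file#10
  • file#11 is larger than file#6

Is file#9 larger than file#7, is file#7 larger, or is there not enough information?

Chaining the given relations: file#9 < file#17 < file#12 < file#18 < file#11 < file#15 < file#5 < file#7.
So file#7 is larger.

file#7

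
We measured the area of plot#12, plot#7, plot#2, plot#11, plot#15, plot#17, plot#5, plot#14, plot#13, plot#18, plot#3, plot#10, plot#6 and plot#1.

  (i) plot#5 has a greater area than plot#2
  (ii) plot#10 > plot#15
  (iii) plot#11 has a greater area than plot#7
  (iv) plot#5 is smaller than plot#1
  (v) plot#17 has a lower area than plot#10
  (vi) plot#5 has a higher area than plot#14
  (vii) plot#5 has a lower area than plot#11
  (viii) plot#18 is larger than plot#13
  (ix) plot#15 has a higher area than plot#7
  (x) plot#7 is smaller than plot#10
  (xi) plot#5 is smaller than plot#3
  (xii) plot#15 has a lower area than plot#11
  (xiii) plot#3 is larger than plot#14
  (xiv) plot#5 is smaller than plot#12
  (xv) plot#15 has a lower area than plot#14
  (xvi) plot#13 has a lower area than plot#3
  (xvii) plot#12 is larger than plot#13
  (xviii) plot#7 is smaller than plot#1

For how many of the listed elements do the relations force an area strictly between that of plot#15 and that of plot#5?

1

The relations place plot#15 below plot#5. An element lies strictly between them when it is forced above plot#15 and also forced below plot#5.
Above plot#15: {plot#14, plot#3, plot#10, plot#11, plot#1, plot#12}. Below plot#5: {plot#7, plot#14, plot#2}.
Intersection: {plot#14} — 1.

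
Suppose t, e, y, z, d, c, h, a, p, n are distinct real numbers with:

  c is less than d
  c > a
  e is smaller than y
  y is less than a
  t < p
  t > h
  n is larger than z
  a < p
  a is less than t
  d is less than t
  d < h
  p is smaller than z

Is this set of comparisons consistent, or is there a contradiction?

consistent

Every relation is compatible with e < y < a < c < d < h < t < p < z < n; the set is consistent.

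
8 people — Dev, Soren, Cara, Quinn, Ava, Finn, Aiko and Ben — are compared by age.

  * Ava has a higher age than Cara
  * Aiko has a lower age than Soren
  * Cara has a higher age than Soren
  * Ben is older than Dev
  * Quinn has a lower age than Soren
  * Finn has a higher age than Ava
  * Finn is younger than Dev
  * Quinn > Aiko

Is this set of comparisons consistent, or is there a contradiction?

consistent

Every relation is compatible with Aiko < Quinn < Soren < Cara < Ava < Finn < Dev < Ben; the set is consistent.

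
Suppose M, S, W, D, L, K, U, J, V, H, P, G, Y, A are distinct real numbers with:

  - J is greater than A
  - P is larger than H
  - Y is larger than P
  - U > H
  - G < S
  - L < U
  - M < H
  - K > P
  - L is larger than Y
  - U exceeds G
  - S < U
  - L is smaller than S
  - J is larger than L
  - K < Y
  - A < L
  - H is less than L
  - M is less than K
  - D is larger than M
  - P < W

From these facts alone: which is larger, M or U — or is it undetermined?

The relevant relations are M < H; H < P; P < K; K < Y; Y < L; L < U.
Chaining these gives M < H < P < K < Y < L < U.
So U is larger.

U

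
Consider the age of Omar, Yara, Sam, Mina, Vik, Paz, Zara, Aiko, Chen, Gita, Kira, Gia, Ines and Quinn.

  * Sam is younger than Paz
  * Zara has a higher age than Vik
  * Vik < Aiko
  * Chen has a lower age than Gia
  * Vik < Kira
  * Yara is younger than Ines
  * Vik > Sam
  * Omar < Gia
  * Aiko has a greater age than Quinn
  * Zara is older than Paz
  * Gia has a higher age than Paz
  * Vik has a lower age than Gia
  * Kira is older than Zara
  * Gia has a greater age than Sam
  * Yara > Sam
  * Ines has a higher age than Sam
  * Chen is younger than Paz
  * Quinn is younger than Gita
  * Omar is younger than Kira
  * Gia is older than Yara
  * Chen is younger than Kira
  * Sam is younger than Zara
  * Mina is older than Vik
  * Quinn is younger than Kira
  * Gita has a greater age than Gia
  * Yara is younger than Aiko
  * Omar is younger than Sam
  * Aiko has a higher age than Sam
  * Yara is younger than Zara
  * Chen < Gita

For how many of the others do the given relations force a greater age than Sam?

10

Directly above Sam: Yara, Paz, Vik, Ines, Zara, Gia, Aiko.
One step further: Mina, Gita, Kira (10 so far).
Nothing else is reachable above Sam; 10 in all.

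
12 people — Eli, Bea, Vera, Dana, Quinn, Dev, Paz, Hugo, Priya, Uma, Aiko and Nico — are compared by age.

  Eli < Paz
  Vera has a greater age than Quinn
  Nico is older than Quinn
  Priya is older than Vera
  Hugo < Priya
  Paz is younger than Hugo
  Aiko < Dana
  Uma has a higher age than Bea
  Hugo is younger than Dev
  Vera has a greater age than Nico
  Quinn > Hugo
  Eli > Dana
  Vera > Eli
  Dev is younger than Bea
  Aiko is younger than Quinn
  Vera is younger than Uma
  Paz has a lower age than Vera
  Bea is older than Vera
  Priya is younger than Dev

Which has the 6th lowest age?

Chaining the given pairs: Aiko < Dana < Eli < Paz < Hugo < Quinn < Nico < Vera < Priya < Dev < Bea < Uma.
The 6th smallest is Quinn.

Quinn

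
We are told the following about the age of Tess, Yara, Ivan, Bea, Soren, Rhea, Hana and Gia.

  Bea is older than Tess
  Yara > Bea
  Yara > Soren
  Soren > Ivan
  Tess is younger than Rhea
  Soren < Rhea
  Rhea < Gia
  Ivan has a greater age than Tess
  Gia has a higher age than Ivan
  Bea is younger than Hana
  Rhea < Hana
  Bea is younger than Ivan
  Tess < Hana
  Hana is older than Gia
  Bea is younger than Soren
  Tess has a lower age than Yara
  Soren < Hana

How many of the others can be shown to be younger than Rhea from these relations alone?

Directly below Rhea: Tess, Soren.
One step further: Bea, Ivan (4 so far).
Nothing else is reachable below Rhea; 4 in all.

4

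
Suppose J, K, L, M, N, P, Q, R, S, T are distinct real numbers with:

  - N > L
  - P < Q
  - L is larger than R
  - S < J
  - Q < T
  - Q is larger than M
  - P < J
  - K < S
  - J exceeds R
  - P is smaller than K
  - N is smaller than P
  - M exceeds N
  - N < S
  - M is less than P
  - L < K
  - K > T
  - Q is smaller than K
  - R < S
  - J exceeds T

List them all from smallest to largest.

R < L < N < M < P < Q < T < K < S < J

Nothing is placed below R, so it is least; from there R < L; L < N; N < M; M < P; P < Q; Q < T; T < K; K < S; S < J, each given directly.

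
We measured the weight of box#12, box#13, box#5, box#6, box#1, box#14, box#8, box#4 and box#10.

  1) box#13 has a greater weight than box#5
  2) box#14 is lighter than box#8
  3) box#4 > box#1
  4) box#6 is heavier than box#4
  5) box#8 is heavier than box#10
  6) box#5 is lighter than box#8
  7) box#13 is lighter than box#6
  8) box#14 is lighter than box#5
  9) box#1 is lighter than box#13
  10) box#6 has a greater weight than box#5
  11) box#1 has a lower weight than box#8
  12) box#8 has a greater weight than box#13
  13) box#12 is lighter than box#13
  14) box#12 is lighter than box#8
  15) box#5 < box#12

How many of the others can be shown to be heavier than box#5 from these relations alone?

4

From box#5 the given relations immediately reach box#12, box#13, box#6, box#8.
Nothing else is reachable above box#5; 4 in all.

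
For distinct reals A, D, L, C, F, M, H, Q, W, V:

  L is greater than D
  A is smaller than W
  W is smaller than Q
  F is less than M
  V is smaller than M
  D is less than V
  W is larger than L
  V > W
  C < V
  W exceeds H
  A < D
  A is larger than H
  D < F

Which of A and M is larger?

Link the given pairs in sequence: A < D; D < L; L < W; W < V; V < M.
Together: A < D < L < W < V < M.
So A < M; M is the larger of the two.

M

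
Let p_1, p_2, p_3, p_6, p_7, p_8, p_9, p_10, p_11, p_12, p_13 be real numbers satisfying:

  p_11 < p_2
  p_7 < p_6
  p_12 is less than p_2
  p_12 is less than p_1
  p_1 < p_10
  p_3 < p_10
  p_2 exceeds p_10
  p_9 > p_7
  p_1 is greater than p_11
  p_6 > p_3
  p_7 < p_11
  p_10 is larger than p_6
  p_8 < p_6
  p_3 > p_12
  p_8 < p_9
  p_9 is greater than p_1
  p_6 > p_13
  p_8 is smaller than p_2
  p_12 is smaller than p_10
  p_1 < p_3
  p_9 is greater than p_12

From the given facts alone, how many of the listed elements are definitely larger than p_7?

7

The elements the relations force above p_7 are p_11, p_1, p_9, p_3, p_6, p_10, p_2 — no chain reaches any other.
That is 7.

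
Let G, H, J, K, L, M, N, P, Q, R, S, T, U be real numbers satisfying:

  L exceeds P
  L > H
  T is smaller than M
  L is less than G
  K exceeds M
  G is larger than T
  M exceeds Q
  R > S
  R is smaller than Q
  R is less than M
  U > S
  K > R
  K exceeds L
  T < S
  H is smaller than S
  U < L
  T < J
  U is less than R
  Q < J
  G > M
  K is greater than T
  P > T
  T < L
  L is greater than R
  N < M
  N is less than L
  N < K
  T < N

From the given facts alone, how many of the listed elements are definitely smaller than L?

Directly below L: T, N, H, U, P, R.
One step further: S (7 so far).
No other element is forced below L by the given relations, so the count is 7.

7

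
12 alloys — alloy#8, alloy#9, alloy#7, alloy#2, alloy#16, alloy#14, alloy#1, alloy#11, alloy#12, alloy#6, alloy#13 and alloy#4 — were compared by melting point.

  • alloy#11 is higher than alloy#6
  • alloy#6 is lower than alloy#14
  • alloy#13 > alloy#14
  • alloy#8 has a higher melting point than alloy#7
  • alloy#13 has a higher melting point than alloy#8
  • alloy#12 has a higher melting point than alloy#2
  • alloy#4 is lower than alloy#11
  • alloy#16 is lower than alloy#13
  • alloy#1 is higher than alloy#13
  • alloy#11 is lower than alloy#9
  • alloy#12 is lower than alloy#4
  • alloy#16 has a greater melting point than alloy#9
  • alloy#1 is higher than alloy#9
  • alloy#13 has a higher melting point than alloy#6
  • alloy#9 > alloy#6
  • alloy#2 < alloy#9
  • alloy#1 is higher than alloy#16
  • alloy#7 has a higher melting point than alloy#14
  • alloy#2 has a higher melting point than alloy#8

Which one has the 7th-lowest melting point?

alloy#4

Piecing the relations together gives one ordering: alloy#6 < alloy#14 < alloy#7 < alloy#8 < alloy#2 < alloy#12 < alloy#4 < alloy#11 < alloy#9 < alloy#16 < alloy#13 < alloy#1.
The 7th smallest is alloy#4.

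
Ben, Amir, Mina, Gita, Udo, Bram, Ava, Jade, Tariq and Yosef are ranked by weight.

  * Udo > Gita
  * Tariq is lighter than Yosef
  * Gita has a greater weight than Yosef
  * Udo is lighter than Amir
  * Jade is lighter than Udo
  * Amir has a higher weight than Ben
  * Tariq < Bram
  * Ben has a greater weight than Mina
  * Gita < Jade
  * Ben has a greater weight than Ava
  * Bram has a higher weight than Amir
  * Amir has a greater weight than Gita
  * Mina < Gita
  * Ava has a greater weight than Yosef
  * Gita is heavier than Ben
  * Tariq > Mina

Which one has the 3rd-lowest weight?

The consecutive relations fix a unique order: Mina < Tariq < Yosef < Ava < Ben < Gita < Jade < Udo < Amir < Bram.
The 3rd smallest is Yosef.

Yosef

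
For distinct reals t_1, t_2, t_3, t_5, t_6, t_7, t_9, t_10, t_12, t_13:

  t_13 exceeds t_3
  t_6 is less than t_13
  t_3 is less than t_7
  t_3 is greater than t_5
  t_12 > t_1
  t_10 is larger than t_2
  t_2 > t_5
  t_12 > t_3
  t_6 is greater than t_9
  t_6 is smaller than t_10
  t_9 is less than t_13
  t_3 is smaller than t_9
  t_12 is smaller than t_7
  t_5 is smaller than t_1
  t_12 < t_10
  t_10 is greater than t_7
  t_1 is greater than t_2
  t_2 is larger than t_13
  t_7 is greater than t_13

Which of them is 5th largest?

t_2

Chaining the given pairs: t_5 < t_3 < t_9 < t_6 < t_13 < t_2 < t_1 < t_12 < t_7 < t_10.
Counting 5 from the largest end gives t_2.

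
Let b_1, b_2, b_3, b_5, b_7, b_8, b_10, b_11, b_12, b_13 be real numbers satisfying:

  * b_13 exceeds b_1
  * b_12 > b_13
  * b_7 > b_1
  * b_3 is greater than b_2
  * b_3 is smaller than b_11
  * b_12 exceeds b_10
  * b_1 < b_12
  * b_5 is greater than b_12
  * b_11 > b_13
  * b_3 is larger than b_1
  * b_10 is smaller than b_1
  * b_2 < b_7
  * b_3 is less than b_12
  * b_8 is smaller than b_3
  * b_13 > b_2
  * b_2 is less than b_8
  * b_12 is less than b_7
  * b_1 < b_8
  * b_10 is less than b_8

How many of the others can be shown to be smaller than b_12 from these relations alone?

The elements the relations force below b_12 are b_10, b_1, b_2, b_13, b_8, b_3 — no chain reaches any other.
That is 6.

6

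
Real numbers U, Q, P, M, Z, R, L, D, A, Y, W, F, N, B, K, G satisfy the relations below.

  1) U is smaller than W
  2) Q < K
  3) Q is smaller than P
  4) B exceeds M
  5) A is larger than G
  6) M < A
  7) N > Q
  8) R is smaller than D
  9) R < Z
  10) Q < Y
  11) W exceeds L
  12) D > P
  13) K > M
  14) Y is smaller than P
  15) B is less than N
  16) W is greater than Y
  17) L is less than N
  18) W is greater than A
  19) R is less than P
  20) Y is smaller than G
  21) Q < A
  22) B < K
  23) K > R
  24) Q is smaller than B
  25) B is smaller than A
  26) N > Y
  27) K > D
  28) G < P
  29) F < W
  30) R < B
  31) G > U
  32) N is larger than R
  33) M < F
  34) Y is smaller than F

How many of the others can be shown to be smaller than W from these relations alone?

From W the given relations immediately reach Y, U, A, L, F.
From those, M, Q, G, B — 9 in total.
From those, R — 10 in total.
Nothing else is reachable below W; 10 in all.

10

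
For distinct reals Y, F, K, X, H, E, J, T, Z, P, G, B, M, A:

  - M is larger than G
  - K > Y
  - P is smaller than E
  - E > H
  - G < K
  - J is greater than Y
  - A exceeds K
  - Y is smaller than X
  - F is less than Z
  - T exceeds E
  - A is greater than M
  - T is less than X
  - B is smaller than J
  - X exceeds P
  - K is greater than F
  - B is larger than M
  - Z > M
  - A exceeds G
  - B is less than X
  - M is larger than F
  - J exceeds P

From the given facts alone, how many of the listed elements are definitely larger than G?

7

The elements the relations force above G are M, B, K, J, Z, A, X — no chain reaches any other.
That is 7.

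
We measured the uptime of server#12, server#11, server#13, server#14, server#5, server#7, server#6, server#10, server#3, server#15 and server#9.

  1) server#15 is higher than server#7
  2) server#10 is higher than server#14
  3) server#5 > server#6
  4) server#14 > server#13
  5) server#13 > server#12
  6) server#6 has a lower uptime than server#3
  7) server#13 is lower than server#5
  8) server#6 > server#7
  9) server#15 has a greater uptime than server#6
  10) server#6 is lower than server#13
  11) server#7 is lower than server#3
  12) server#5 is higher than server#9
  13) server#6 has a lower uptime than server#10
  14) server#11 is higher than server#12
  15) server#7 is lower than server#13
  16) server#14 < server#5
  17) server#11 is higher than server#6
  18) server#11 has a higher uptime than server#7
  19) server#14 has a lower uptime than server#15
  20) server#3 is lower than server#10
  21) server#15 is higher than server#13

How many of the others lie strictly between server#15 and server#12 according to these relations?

Chaining upward from server#12 reaches: server#13, server#14, server#10, server#11, server#5.
Chaining downward from server#15 reaches: server#7, server#6, server#13, server#14.
Strictly between server#12 and server#15 are those in both lists: server#13, server#14 — 2 elements.

2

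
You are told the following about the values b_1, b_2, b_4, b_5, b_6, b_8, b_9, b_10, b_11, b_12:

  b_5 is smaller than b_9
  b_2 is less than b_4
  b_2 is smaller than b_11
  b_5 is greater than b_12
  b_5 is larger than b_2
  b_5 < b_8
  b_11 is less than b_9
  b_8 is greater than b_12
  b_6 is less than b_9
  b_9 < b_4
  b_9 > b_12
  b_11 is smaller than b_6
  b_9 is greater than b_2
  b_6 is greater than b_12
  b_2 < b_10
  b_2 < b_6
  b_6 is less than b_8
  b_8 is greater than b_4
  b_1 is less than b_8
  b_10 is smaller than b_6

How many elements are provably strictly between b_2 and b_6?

2

The relations place b_2 below b_6. An element lies strictly between them when it is forced above b_2 and also forced below b_6.
Above b_2: {b_10, b_11, b_5, b_9, b_4, b_8}. Below b_6: {b_10, b_11, b_12}.
Intersection: {b_10, b_11} — 2.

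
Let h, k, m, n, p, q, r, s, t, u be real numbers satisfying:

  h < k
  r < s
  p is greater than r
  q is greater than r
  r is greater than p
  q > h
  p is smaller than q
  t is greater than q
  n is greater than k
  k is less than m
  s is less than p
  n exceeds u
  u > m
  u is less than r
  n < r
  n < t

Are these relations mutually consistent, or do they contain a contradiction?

inconsistent

We have p < r stated directly, yet also r < s < p by chaining the others — so r < p. Contradiction.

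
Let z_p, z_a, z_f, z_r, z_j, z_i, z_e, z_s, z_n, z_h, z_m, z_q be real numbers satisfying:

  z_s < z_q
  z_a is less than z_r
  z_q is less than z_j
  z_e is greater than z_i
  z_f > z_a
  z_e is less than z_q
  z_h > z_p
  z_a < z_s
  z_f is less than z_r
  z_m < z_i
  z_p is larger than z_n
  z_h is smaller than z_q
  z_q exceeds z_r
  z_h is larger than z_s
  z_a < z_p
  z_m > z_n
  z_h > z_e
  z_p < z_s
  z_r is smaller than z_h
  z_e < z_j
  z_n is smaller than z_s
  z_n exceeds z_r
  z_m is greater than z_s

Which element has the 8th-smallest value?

z_i

Chaining the given pairs: z_a < z_f < z_r < z_n < z_p < z_s < z_m < z_i < z_e < z_h < z_q < z_j.
Counting 8 from the smallest end gives z_i.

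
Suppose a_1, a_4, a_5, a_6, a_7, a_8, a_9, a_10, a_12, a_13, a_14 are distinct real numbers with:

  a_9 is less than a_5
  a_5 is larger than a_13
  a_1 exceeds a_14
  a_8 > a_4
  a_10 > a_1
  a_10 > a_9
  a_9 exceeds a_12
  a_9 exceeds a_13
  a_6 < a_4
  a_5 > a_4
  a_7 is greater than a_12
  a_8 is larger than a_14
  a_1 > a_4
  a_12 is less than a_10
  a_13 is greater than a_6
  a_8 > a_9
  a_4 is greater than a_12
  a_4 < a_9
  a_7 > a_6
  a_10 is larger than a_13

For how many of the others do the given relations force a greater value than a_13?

4

Directly above a_13: a_9, a_10, a_5.
One step further: a_8 (4 so far).
No other element is forced above a_13 by the given relations, so the count is 4.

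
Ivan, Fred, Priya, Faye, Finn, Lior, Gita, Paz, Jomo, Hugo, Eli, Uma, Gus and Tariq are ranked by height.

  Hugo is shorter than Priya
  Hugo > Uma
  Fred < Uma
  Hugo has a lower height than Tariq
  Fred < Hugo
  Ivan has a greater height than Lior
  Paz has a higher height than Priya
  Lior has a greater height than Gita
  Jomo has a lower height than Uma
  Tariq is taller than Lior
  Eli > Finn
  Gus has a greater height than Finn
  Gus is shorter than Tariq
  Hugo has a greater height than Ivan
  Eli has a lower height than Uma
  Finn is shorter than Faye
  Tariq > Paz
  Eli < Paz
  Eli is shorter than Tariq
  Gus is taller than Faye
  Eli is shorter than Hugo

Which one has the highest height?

Tariq

Finn is not greatest since Finn < Faye; Jomo is not greatest since Jomo < Uma; Faye is not greatest since Faye < Gus; Gita is not greatest since Gita < Lior; Fred is not greatest since Fred < Uma; Gus is not greatest since Gus < Tariq; Eli is not greatest since Eli < Paz; Lior is not greatest since Lior < Tariq; Uma is not greatest since Uma < Hugo; Ivan is not greatest since Ivan < Hugo; Hugo is not greatest since Hugo < Priya; Priya is not greatest since Priya < Paz; Paz is not greatest since Paz < Tariq.
Only Tariq has nothing above it, so Tariq is the highest height.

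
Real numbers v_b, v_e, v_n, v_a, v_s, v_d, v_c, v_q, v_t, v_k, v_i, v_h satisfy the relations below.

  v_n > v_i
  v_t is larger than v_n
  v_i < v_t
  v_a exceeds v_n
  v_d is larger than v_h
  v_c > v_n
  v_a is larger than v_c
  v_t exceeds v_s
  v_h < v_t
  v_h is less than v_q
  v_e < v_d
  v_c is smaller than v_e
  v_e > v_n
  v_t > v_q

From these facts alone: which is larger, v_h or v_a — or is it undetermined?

Following every chain through v_h: above v_h we get v_q, v_t, v_d.
v_a is not reached, and no chain runs the other way from v_a to v_h.
So the given relations leave the order of v_h and v_a undetermined.

undetermined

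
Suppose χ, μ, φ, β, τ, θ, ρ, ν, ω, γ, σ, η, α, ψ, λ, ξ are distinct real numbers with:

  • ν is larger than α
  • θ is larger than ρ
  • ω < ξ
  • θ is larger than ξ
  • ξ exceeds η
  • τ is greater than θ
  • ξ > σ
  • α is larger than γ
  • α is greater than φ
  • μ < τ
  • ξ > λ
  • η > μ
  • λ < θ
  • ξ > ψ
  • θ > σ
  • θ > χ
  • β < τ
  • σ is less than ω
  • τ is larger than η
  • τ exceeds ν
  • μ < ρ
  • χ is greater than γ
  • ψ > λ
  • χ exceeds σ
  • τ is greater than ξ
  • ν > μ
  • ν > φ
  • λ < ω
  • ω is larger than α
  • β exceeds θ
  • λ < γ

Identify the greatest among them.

τ

λ is not greatest since λ < ξ; γ is not greatest since γ < α; φ is not greatest since φ < α; μ is not greatest since μ < η; σ is not greatest since σ < ω; α is not greatest since α < ω; ω is not greatest since ω < ξ; η is not greatest since η < τ; χ is not greatest since χ < θ; ψ is not greatest since ψ < ξ; ρ is not greatest since ρ < θ; ξ is not greatest since ξ < θ; ν is not greatest since ν < τ; θ is not greatest since θ < β; β is not greatest since β < τ.
Only τ has nothing above it, so τ is the greatest.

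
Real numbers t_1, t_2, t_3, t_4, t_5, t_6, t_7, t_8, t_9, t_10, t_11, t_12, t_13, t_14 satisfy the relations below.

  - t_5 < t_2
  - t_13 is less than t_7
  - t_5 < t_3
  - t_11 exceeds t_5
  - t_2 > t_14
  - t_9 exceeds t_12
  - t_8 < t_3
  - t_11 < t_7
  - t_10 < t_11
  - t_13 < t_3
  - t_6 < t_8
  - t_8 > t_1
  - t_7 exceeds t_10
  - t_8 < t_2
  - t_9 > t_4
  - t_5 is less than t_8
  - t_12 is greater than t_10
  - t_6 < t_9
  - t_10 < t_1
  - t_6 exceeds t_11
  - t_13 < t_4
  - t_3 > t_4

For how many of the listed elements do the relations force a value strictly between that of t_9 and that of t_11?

The relations place t_11 below t_9. An element lies strictly between them when it is forced above t_11 and also forced below t_9.
Above t_11: {t_6, t_8, t_3, t_2, t_7}. Below t_9: {t_13, t_4, t_10, t_5, t_12, t_6}.
Intersection: {t_6} — 1.

1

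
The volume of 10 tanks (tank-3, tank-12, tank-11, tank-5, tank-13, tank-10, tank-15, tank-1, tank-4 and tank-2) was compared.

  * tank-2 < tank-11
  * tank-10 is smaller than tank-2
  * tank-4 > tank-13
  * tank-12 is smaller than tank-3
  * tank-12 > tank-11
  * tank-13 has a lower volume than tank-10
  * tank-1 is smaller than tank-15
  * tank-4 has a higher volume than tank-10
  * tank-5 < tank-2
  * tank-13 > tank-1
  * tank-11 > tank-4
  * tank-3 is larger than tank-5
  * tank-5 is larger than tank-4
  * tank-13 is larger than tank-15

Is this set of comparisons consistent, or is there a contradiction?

consistent

Every relation is compatible with tank-1 < tank-15 < tank-13 < tank-10 < tank-4 < tank-5 < tank-2 < tank-11 < tank-12 < tank-3; the set is consistent.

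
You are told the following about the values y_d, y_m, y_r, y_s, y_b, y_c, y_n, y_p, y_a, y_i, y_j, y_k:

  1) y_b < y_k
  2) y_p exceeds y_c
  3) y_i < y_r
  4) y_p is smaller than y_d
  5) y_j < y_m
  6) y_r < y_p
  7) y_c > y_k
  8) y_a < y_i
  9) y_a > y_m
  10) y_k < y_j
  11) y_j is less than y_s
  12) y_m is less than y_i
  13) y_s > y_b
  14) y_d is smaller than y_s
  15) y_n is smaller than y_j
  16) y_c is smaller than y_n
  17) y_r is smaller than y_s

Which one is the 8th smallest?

y_i

The consecutive relations fix a unique order: y_b < y_k < y_c < y_n < y_j < y_m < y_a < y_i < y_r < y_p < y_d < y_s.
The 8th smallest is y_i.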